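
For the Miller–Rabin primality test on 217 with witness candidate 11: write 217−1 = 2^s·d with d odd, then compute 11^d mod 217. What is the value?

15

217 − 1 = 216 = 2^3 · 27, so d = 27.
11^1 ≡ 11 (mod 217)
11^2 ≡ 11^2 = 121 ≡ 121 (mod 217)
11^4 ≡ 121^2 = 14641 ≡ 102 (mod 217)
11^8 ≡ 102^2 = 10404 ≡ 205 (mod 217)
11^16 ≡ 205^2 = 42025 ≡ 144 (mod 217)
27 = 16 + 8 + 2 + 1 in binary powers of 2.
So 11^27 ≡ 144 · 205 · 121 · 11 ≡ 15 (mod 217).
Squaring chain: 15 → 8 → 64; never reaches −1, so base 11 is a Miller–Rabin witness that 217 is composite.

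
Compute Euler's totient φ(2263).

2160

Factor: 2263 = 31 · 73.
φ(2263) = (31−1) · (73−1) = 30 · 72 = 2160.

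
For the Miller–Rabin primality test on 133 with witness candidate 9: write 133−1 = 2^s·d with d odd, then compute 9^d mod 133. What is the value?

106

133 − 1 = 132 = 2^2 · 33, so d = 33.
9^1 ≡ 9 (mod 133)
9^2 ≡ 9^2 = 81 ≡ 81 (mod 133)
9^4 ≡ 81^2 = 6561 ≡ 44 (mod 133)
9^8 ≡ 44^2 = 1936 ≡ 74 (mod 133)
9^16 ≡ 74^2 = 5476 ≡ 23 (mod 133)
9^32 ≡ 23^2 = 529 ≡ 130 (mod 133)
33 = 32 + 1 in binary powers of 2.
So 9^33 ≡ 130 · 9 ≡ 106 (mod 133).
Squaring chain: 106 → 64; never reaches −1, so base 9 is a Miller–Rabin witness that 133 is composite.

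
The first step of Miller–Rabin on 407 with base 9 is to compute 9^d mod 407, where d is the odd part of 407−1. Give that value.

407 − 1 = 406 = 2^1 · 203, so d = 203.
9^1 ≡ 9 (mod 407)
9^2 ≡ 9^2 = 81 ≡ 81 (mod 407)
9^4 ≡ 81^2 = 6561 ≡ 49 (mod 407)
9^8 ≡ 49^2 = 2401 ≡ 366 (mod 407)
9^16 ≡ 366^2 = 133956 ≡ 53 (mod 407)
9^32 ≡ 53^2 = 2809 ≡ 367 (mod 407)
9^64 ≡ 367^2 = 134689 ≡ 379 (mod 407)
9^128 ≡ 379^2 = 143641 ≡ 377 (mod 407)
203 = 128 + 64 + 8 + 2 + 1 in binary powers of 2.
So 9^203 ≡ 377 · 379 · 366 · 81 · 9 ≡ 256 (mod 407).
Squaring chain: 256; never reaches −1, so base 9 is a Miller–Rabin witness that 407 is composite.

256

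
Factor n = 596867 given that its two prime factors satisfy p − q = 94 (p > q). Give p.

Since p = q + 94, we have 596867 = q(q + 94), so q² + 94q − 596867 = 0.
Discriminant: 94² + 4·596867 = 8836 + 2387468 = 2396304; √2396304 = 1548.
q = (−94 + 1548)/2 = 727, and p = q + 94 = 821.
Check: 727 · 821 = 596867.

821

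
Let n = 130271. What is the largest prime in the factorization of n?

97

130271 = 17 · 7663
7663 = 79 · 97
97 is prime.
So 130271 = 17 · 79 · 97; the largest prime factor is 97.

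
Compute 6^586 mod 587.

6^1 ≡ 6 (mod 587)
6^2 ≡ 6^2 = 36 ≡ 36 (mod 587)
6^4 ≡ 36^2 = 1296 ≡ 122 (mod 587)
6^8 ≡ 122^2 = 14884 ≡ 209 (mod 587)
6^16 ≡ 209^2 = 43681 ≡ 243 (mod 587)
6^32 ≡ 243^2 = 59049 ≡ 349 (mod 587)
6^64 ≡ 349^2 = 121801 ≡ 292 (mod 587)
6^128 ≡ 292^2 = 85264 ≡ 149 (mod 587)
6^256 ≡ 149^2 = 22201 ≡ 482 (mod 587)
6^512 ≡ 482^2 = 232324 ≡ 459 (mod 587)
586 = 512 + 64 + 8 + 2 in binary powers of 2.
So 6^586 ≡ 459 · 292 · 209 · 36 ≡ 1 (mod 587).
Since the result is 1, base 6 gives no evidence that 587 is composite.

1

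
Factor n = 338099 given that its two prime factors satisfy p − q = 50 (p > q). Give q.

Since p = q + 50, we have 338099 = q(q + 50), so q² + 50q − 338099 = 0.
Discriminant: 50² + 4·338099 = 2500 + 1352396 = 1354896; √1354896 = 1164.
q = (−50 + 1164)/2 = 557, and p = q + 50 = 607.
Check: 557 · 607 = 338099.

557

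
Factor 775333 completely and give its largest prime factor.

775333 = 13 · 59641
59641 = 19 · 3139
3139 = 43 · 73
73 is prime.
So 775333 = 13 · 19 · 43 · 73; the largest prime factor is 73.

73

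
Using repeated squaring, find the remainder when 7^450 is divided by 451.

419

7^1 ≡ 7 (mod 451)
7^2 ≡ 7^2 = 49 ≡ 49 (mod 451)
7^4 ≡ 49^2 = 2401 ≡ 146 (mod 451)
7^8 ≡ 146^2 = 21316 ≡ 119 (mod 451)
7^16 ≡ 119^2 = 14161 ≡ 180 (mod 451)
7^32 ≡ 180^2 = 32400 ≡ 379 (mod 451)
7^64 ≡ 379^2 = 143641 ≡ 223 (mod 451)
7^128 ≡ 223^2 = 49729 ≡ 119 (mod 451)
7^256 ≡ 119^2 = 14161 ≡ 180 (mod 451)
450 = 256 + 128 + 64 + 2 in binary powers of 2.
So 7^450 ≡ 180 · 119 · 223 · 49 ≡ 419 (mod 451).
Since 419 ≠ 1, base 7 is a Fermat witness: 451 is composite.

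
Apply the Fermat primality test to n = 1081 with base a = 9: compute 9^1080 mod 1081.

9^1 ≡ 9 (mod 1081)
9^2 ≡ 9^2 = 81 ≡ 81 (mod 1081)
9^4 ≡ 81^2 = 6561 ≡ 75 (mod 1081)
9^8 ≡ 75^2 = 5625 ≡ 220 (mod 1081)
9^16 ≡ 220^2 = 48400 ≡ 836 (mod 1081)
9^32 ≡ 836^2 = 698896 ≡ 570 (mod 1081)
9^64 ≡ 570^2 = 324900 ≡ 600 (mod 1081)
9^128 ≡ 600^2 = 360000 ≡ 27 (mod 1081)
9^256 ≡ 27^2 = 729 ≡ 729 (mod 1081)
9^512 ≡ 729^2 = 531441 ≡ 670 (mod 1081)
9^1024 ≡ 670^2 = 448900 ≡ 285 (mod 1081)
1080 = 1024 + 32 + 16 + 8 in binary powers of 2.
So 9^1080 ≡ 285 · 570 · 836 · 220 ≡ 679 (mod 1081).
Since 679 ≠ 1, base 9 is a Fermat witness: 1081 is composite.

679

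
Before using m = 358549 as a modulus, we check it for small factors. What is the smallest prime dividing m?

358549 is odd.
Digit sum 34, not divisible by 3.
Ends in 9: not divisible by 5.
7: 358549 = 7·51221 + 2
11: 358549 = 11·32595 + 4
13: 358549 = 13·27580 + 9
17: 358549 = 17·21091 + 2
19: 358549 = 19·18871

19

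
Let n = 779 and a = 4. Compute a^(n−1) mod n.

4^1 ≡ 4 (mod 779)
4^2 ≡ 4^2 = 16 ≡ 16 (mod 779)
4^4 ≡ 16^2 = 256 ≡ 256 (mod 779)
4^8 ≡ 256^2 = 65536 ≡ 100 (mod 779)
4^16 ≡ 100^2 = 10000 ≡ 652 (mod 779)
4^32 ≡ 652^2 = 425104 ≡ 549 (mod 779)
4^64 ≡ 549^2 = 301401 ≡ 707 (mod 779)
4^128 ≡ 707^2 = 499849 ≡ 510 (mod 779)
4^256 ≡ 510^2 = 260100 ≡ 693 (mod 779)
4^512 ≡ 693^2 = 480249 ≡ 385 (mod 779)
778 = 512 + 256 + 8 + 2 in binary powers of 2.
So 4^778 ≡ 385 · 693 · 100 · 16 ≡ 674 (mod 779).
Since 674 ≠ 1, base 4 is a Fermat witness: 779 is composite.

674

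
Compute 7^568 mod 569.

1

7^1 ≡ 7 (mod 569)
7^2 ≡ 7^2 = 49 ≡ 49 (mod 569)
7^4 ≡ 49^2 = 2401 ≡ 125 (mod 569)
7^8 ≡ 125^2 = 15625 ≡ 262 (mod 569)
7^16 ≡ 262^2 = 68644 ≡ 364 (mod 569)
7^32 ≡ 364^2 = 132496 ≡ 488 (mod 569)
7^64 ≡ 488^2 = 238144 ≡ 302 (mod 569)
7^128 ≡ 302^2 = 91204 ≡ 164 (mod 569)
7^256 ≡ 164^2 = 26896 ≡ 153 (mod 569)
7^512 ≡ 153^2 = 23409 ≡ 80 (mod 569)
568 = 512 + 32 + 16 + 8 in binary powers of 2.
So 7^568 ≡ 80 · 488 · 364 · 262 ≡ 1 (mod 569).
Since the result is 1, base 7 gives no evidence that 569 is composite.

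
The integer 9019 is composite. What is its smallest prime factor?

29

9019 is odd.
Digit sum 19, not divisible by 3.
Ends in 9: not divisible by 5.
7: 9019 = 7·1288 + 3
11: 9019 = 11·819 + 10
13: 9019 = 13·693 + 10
17: 9019 = 17·530 + 9
19: 9019 = 19·474 + 13
23: 9019 = 23·392 + 3
29: 9019 = 29·311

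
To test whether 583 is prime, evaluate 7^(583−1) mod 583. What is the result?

7^1 ≡ 7 (mod 583)
7^2 ≡ 7^2 = 49 ≡ 49 (mod 583)
7^4 ≡ 49^2 = 2401 ≡ 69 (mod 583)
7^8 ≡ 69^2 = 4761 ≡ 97 (mod 583)
7^16 ≡ 97^2 = 9409 ≡ 81 (mod 583)
7^32 ≡ 81^2 = 6561 ≡ 148 (mod 583)
7^64 ≡ 148^2 = 21904 ≡ 333 (mod 583)
7^128 ≡ 333^2 = 110889 ≡ 119 (mod 583)
7^256 ≡ 119^2 = 14161 ≡ 169 (mod 583)
7^512 ≡ 169^2 = 28561 ≡ 577 (mod 583)
582 = 512 + 64 + 4 + 2 in binary powers of 2.
So 7^582 ≡ 577 · 333 · 69 · 49 ≡ 566 (mod 583).
Since 566 ≠ 1, base 7 is a Fermat witness: 583 is composite.

566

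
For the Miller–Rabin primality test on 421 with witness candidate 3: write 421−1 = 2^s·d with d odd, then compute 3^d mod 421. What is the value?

1

421 − 1 = 420 = 2^2 · 105, so d = 105.
3^1 ≡ 3 (mod 421)
3^2 ≡ 3^2 = 9 ≡ 9 (mod 421)
3^4 ≡ 9^2 = 81 ≡ 81 (mod 421)
3^8 ≡ 81^2 = 6561 ≡ 246 (mod 421)
3^16 ≡ 246^2 = 60516 ≡ 313 (mod 421)
3^32 ≡ 313^2 = 97969 ≡ 297 (mod 421)
3^64 ≡ 297^2 = 88209 ≡ 220 (mod 421)
105 = 64 + 32 + 8 + 1 in binary powers of 2.
So 3^105 ≡ 220 · 297 · 246 · 3 ≡ 1 (mod 421).
Since 3^d ≡ 1 (mod 421), base 3 does not prove 421 composite.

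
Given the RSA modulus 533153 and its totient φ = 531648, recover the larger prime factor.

φ(n) = (p−1)(q−1) = n − (p+q) + 1, so p + q = 533153 − 531648 + 1 = 1506.
p and q are the roots of t² − 1506t + 533153 = 0.
Discriminant: 1506² − 4·533153 = 2268036 − 2132612 = 135424; √135424 = 368.
q = (1506 − 368)/2 = 569, p = (1506 + 368)/2 = 937.
Check: 569 · 937 = 533153.

937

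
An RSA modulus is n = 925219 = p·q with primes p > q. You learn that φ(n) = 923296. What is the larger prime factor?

977

φ(n) = (p−1)(q−1) = n − (p+q) + 1, so p + q = 925219 − 923296 + 1 = 1924.
p and q are the roots of t² − 1924t + 925219 = 0.
Discriminant: 1924² − 4·925219 = 3701776 − 3700876 = 900; √900 = 30.
q = (1924 − 30)/2 = 947, p = (1924 + 30)/2 = 977.
Check: 947 · 977 = 925219.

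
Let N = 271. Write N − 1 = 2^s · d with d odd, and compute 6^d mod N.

270

271 − 1 = 270 = 2^1 · 135, so d = 135.
6^1 ≡ 6 (mod 271)
6^2 ≡ 6^2 = 36 ≡ 36 (mod 271)
6^4 ≡ 36^2 = 1296 ≡ 212 (mod 271)
6^8 ≡ 212^2 = 44944 ≡ 229 (mod 271)
6^16 ≡ 229^2 = 52441 ≡ 138 (mod 271)
6^32 ≡ 138^2 = 19044 ≡ 74 (mod 271)
6^64 ≡ 74^2 = 5476 ≡ 56 (mod 271)
6^128 ≡ 56^2 = 3136 ≡ 155 (mod 271)
135 = 128 + 4 + 2 + 1 in binary powers of 2.
So 6^135 ≡ 155 · 212 · 36 · 6 ≡ 270 (mod 271).
Since 6^d ≡ 270 (mod 271), base 6 does not prove 271 composite.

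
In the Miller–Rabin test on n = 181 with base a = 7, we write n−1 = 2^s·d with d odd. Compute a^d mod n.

19

181 − 1 = 180 = 2^2 · 45, so d = 45.
7^1 ≡ 7 (mod 181)
7^2 ≡ 7^2 = 49 ≡ 49 (mod 181)
7^4 ≡ 49^2 = 2401 ≡ 48 (mod 181)
7^8 ≡ 48^2 = 2304 ≡ 132 (mod 181)
7^16 ≡ 132^2 = 17424 ≡ 48 (mod 181)
7^32 ≡ 48^2 = 2304 ≡ 132 (mod 181)
45 = 32 + 8 + 4 + 1 in binary powers of 2.
So 7^45 ≡ 132 · 132 · 48 · 7 ≡ 19 (mod 181).
Squaring chain: 19 → 180; reaches −1, so base 7 does not prove 181 composite.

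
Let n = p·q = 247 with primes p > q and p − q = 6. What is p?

19

Since p = q + 6, we have 247 = q(q + 6), so q² + 6q − 247 = 0.
Discriminant: 6² + 4·247 = 36 + 988 = 1024; √1024 = 32.
q = (−6 + 32)/2 = 13, and p = q + 6 = 19.
Check: 13 · 19 = 247.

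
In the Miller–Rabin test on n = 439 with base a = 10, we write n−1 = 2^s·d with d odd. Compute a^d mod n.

1

439 − 1 = 438 = 2^1 · 219, so d = 219.
10^1 ≡ 10 (mod 439)
10^2 ≡ 10^2 = 100 ≡ 100 (mod 439)
10^4 ≡ 100^2 = 10000 ≡ 342 (mod 439)
10^8 ≡ 342^2 = 116964 ≡ 190 (mod 439)
10^16 ≡ 190^2 = 36100 ≡ 102 (mod 439)
10^32 ≡ 102^2 = 10404 ≡ 307 (mod 439)
10^64 ≡ 307^2 = 94249 ≡ 303 (mod 439)
10^128 ≡ 303^2 = 91809 ≡ 58 (mod 439)
219 = 128 + 64 + 16 + 8 + 2 + 1 in binary powers of 2.
So 10^219 ≡ 58 · 303 · 102 · 190 · 100 · 10 ≡ 1 (mod 439).
Since 10^d ≡ 1 (mod 439), base 10 does not prove 439 composite.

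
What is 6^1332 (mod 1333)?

6^1 ≡ 6 (mod 1333)
6^2 ≡ 6^2 = 36 ≡ 36 (mod 1333)
6^4 ≡ 36^2 = 1296 ≡ 1296 (mod 1333)
6^8 ≡ 1296^2 = 1679616 ≡ 36 (mod 1333)
6^16 ≡ 36^2 = 1296 ≡ 1296 (mod 1333)
6^32 ≡ 1296^2 = 1679616 ≡ 36 (mod 1333)
6^64 ≡ 36^2 = 1296 ≡ 1296 (mod 1333)
6^128 ≡ 1296^2 = 1679616 ≡ 36 (mod 1333)
6^256 ≡ 36^2 = 1296 ≡ 1296 (mod 1333)
6^512 ≡ 1296^2 = 1679616 ≡ 36 (mod 1333)
6^1024 ≡ 36^2 = 1296 ≡ 1296 (mod 1333)
1332 = 1024 + 256 + 32 + 16 + 4 in binary powers of 2.
So 6^1332 ≡ 1296 · 1296 · 36 · 1296 · 1296 ≡ 1 (mod 1333).
Since the result is 1, base 6 gives no evidence that 1333 is composite.

1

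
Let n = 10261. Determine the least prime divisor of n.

10261 is odd.
Digit sum 10, not divisible by 3.
Ends in 1: not divisible by 5.
7: 10261 = 7·1465 + 6
11: 10261 = 11·932 + 9
13: 10261 = 13·789 + 4
17: 10261 = 17·603 + 10
19: 10261 = 19·540 + 1
23: 10261 = 23·446 + 3
29: 10261 = 29·353 + 24
31: 10261 = 31·331

31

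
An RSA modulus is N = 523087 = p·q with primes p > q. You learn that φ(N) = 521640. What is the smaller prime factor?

φ(n) = (p−1)(q−1) = n − (p+q) + 1, so p + q = 523087 − 521640 + 1 = 1448.
p and q are the roots of t² − 1448t + 523087 = 0.
Discriminant: 1448² − 4·523087 = 2096704 − 2092348 = 4356; √4356 = 66.
q = (1448 − 66)/2 = 691, p = (1448 + 66)/2 = 757.
Check: 691 · 757 = 523087.

691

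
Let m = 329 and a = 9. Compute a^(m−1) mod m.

247

9^1 ≡ 9 (mod 329)
9^2 ≡ 9^2 = 81 ≡ 81 (mod 329)
9^4 ≡ 81^2 = 6561 ≡ 310 (mod 329)
9^8 ≡ 310^2 = 96100 ≡ 32 (mod 329)
9^16 ≡ 32^2 = 1024 ≡ 37 (mod 329)
9^32 ≡ 37^2 = 1369 ≡ 53 (mod 329)
9^64 ≡ 53^2 = 2809 ≡ 177 (mod 329)
9^128 ≡ 177^2 = 31329 ≡ 74 (mod 329)
9^256 ≡ 74^2 = 5476 ≡ 212 (mod 329)
328 = 256 + 64 + 8 in binary powers of 2.
So 9^328 ≡ 212 · 177 · 32 ≡ 247 (mod 329).
Since 247 ≠ 1, base 9 is a Fermat witness: 329 is composite.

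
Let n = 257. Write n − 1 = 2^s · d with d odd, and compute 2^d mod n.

257 − 1 = 256 = 2^8 · 1, so d = 1.
2^1 ≡ 2 (mod 257)
1 = 1 in binary powers of 2.
So 2^1 ≡ 2 ≡ 2 (mod 257).
Squaring chain: 2 → 4 → 16 → 256 → 1 → 1 → 1 → 1; reaches −1, so base 2 does not prove 257 composite.

2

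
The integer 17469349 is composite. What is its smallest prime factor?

79

17469349 is odd.
Digit sum 43, not divisible by 3.
Ends in 9: not divisible by 5.
7: 17469349 = 7·2495621 + 2
11: 17469349 = 11·1588122 + 7
13: 17469349 = 13·1343796 + 1
17: 17469349 = 17·1027608 + 13
19: 17469349 = 19·919439 + 8
23: 17469349 = 23·759536 + 21
29: 17469349 = 29·602391 + 10
31: 17469349 = 31·563527 + 12
37: 17469349 = 37·472144 + 21
41: 17469349 = 41·426081 + 28
43: 17469349 = 43·406263 + 40
47: 17469349 = 47·371688 + 13
53: 17469349 = 53·329610 + 19
59: 17469349 = 59·296090 + 39
61: 17469349 = 61·286382 + 47
67: 17469349 = 67·260736 + 37
71: 17469349 = 71·246047 + 12
73: 17469349 = 73·239306 + 11
79: 17469349 = 79·221131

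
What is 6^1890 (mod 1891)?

1768

6^1 ≡ 6 (mod 1891)
6^2 ≡ 6^2 = 36 ≡ 36 (mod 1891)
6^4 ≡ 36^2 = 1296 ≡ 1296 (mod 1891)
6^8 ≡ 1296^2 = 1679616 ≡ 408 (mod 1891)
6^16 ≡ 408^2 = 166464 ≡ 56 (mod 1891)
6^32 ≡ 56^2 = 3136 ≡ 1245 (mod 1891)
6^64 ≡ 1245^2 = 1550025 ≡ 1296 (mod 1891)
6^128 ≡ 1296^2 = 1679616 ≡ 408 (mod 1891)
6^256 ≡ 408^2 = 166464 ≡ 56 (mod 1891)
6^512 ≡ 56^2 = 3136 ≡ 1245 (mod 1891)
6^1024 ≡ 1245^2 = 1550025 ≡ 1296 (mod 1891)
1890 = 1024 + 512 + 256 + 64 + 32 + 2 in binary powers of 2.
So 6^1890 ≡ 1296 · 1245 · 56 · 1296 · 1245 · 36 ≡ 1768 (mod 1891).
Since 1768 ≠ 1, base 6 is a Fermat witness: 1891 is composite.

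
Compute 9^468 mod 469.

9^1 ≡ 9 (mod 469)
9^2 ≡ 9^2 = 81 ≡ 81 (mod 469)
9^4 ≡ 81^2 = 6561 ≡ 464 (mod 469)
9^8 ≡ 464^2 = 215296 ≡ 25 (mod 469)
9^16 ≡ 25^2 = 625 ≡ 156 (mod 469)
9^32 ≡ 156^2 = 24336 ≡ 417 (mod 469)
9^64 ≡ 417^2 = 173889 ≡ 359 (mod 469)
9^128 ≡ 359^2 = 128881 ≡ 375 (mod 469)
9^256 ≡ 375^2 = 140625 ≡ 394 (mod 469)
468 = 256 + 128 + 64 + 16 + 4 in binary powers of 2.
So 9^468 ≡ 394 · 375 · 359 · 156 · 464 ≡ 64 (mod 469).
Since 64 ≠ 1, base 9 is a Fermat witness: 469 is composite.

64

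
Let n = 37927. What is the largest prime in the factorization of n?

37927 = 17 · 2231
2231 = 23 · 97
97 is prime.
So 37927 = 17 · 23 · 97; the largest prime factor is 97.

97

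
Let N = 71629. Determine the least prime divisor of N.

83

71629 is odd.
Digit sum 25, not divisible by 3.
Ends in 9: not divisible by 5.
7: 71629 = 7·10232 + 5
11: 71629 = 11·6511 + 8
13: 71629 = 13·5509 + 12
17: 71629 = 17·4213 + 8
19: 71629 = 19·3769 + 18
23: 71629 = 23·3114 + 7
29: 71629 = 29·2469 + 28
31: 71629 = 31·2310 + 19
37: 71629 = 37·1935 + 34
41: 71629 = 41·1747 + 2
43: 71629 = 43·1665 + 34
47: 71629 = 47·1524 + 1
53: 71629 = 53·1351 + 26
59: 71629 = 59·1214 + 3
61: 71629 = 61·1174 + 15
67: 71629 = 67·1069 + 6
71: 71629 = 71·1008 + 61
73: 71629 = 73·981 + 16
79: 71629 = 79·906 + 55
83: 71629 = 83·863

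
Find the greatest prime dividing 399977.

83

399977 = 61 · 6557
6557 = 79 · 83
83 is prime.
So 399977 = 61 · 79 · 83; the largest prime factor is 83.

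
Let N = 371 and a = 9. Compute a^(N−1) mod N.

9^1 ≡ 9 (mod 371)
9^2 ≡ 9^2 = 81 ≡ 81 (mod 371)
9^4 ≡ 81^2 = 6561 ≡ 254 (mod 371)
9^8 ≡ 254^2 = 64516 ≡ 333 (mod 371)
9^16 ≡ 333^2 = 110889 ≡ 331 (mod 371)
9^32 ≡ 331^2 = 109561 ≡ 116 (mod 371)
9^64 ≡ 116^2 = 13456 ≡ 100 (mod 371)
9^128 ≡ 100^2 = 10000 ≡ 354 (mod 371)
9^256 ≡ 354^2 = 125316 ≡ 289 (mod 371)
370 = 256 + 64 + 32 + 16 + 2 in binary powers of 2.
So 9^370 ≡ 289 · 100 · 116 · 331 · 81 ≡ 275 (mod 371).
Since 275 ≠ 1, base 9 is a Fermat witness: 371 is composite.

275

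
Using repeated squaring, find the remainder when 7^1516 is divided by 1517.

7^1 ≡ 7 (mod 1517)
7^2 ≡ 7^2 = 49 ≡ 49 (mod 1517)
7^4 ≡ 49^2 = 2401 ≡ 884 (mod 1517)
7^8 ≡ 884^2 = 781456 ≡ 201 (mod 1517)
7^16 ≡ 201^2 = 40401 ≡ 959 (mod 1517)
7^32 ≡ 959^2 = 919681 ≡ 379 (mod 1517)
7^64 ≡ 379^2 = 143641 ≡ 1043 (mod 1517)
7^128 ≡ 1043^2 = 1087849 ≡ 160 (mod 1517)
7^256 ≡ 160^2 = 25600 ≡ 1328 (mod 1517)
7^512 ≡ 1328^2 = 1763584 ≡ 830 (mod 1517)
7^1024 ≡ 830^2 = 688900 ≡ 182 (mod 1517)
1516 = 1024 + 256 + 128 + 64 + 32 + 8 + 4 in binary powers of 2.
So 7^1516 ≡ 182 · 1328 · 160 · 1043 · 379 · 201 · 884 ≡ 107 (mod 1517).
Since 107 ≠ 1, base 7 is a Fermat witness: 1517 is composite.

107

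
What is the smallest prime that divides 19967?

19967 is odd.
Digit sum 32, not divisible by 3.
Ends in 7: not divisible by 5.
7: 19967 = 7·2852 + 3
11: 19967 = 11·1815 + 2
13: 19967 = 13·1535 + 12
17: 19967 = 17·1174 + 9
19: 19967 = 19·1050 + 17
23: 19967 = 23·868 + 3
29: 19967 = 29·688 + 15
31: 19967 = 31·644 + 3
37: 19967 = 37·539 + 24
41: 19967 = 41·487

41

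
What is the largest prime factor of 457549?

457549 = 53 · 8633
8633 = 89 · 97
97 is prime.
So 457549 = 53 · 89 · 97; the largest prime factor is 97.

97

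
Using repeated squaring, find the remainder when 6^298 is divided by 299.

6^1 ≡ 6 (mod 299)
6^2 ≡ 6^2 = 36 ≡ 36 (mod 299)
6^4 ≡ 36^2 = 1296 ≡ 100 (mod 299)
6^8 ≡ 100^2 = 10000 ≡ 133 (mod 299)
6^16 ≡ 133^2 = 17689 ≡ 48 (mod 299)
6^32 ≡ 48^2 = 2304 ≡ 211 (mod 299)
6^64 ≡ 211^2 = 44521 ≡ 269 (mod 299)
6^128 ≡ 269^2 = 72361 ≡ 3 (mod 299)
6^256 ≡ 3^2 = 9 ≡ 9 (mod 299)
298 = 256 + 32 + 8 + 2 in binary powers of 2.
So 6^298 ≡ 9 · 211 · 133 · 36 ≡ 121 (mod 299).
Since 121 ≠ 1, base 6 is a Fermat witness: 299 is composite.

121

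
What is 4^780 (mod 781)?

474

4^1 ≡ 4 (mod 781)
4^2 ≡ 4^2 = 16 ≡ 16 (mod 781)
4^4 ≡ 16^2 = 256 ≡ 256 (mod 781)
4^8 ≡ 256^2 = 65536 ≡ 713 (mod 781)
4^16 ≡ 713^2 = 508369 ≡ 719 (mod 781)
4^32 ≡ 719^2 = 516961 ≡ 720 (mod 781)
4^64 ≡ 720^2 = 518400 ≡ 597 (mod 781)
4^128 ≡ 597^2 = 356409 ≡ 273 (mod 781)
4^256 ≡ 273^2 = 74529 ≡ 334 (mod 781)
4^512 ≡ 334^2 = 111556 ≡ 654 (mod 781)
780 = 512 + 256 + 8 + 4 in binary powers of 2.
So 4^780 ≡ 654 · 334 · 713 · 256 ≡ 474 (mod 781).
Since 474 ≠ 1, base 4 is a Fermat witness: 781 is composite.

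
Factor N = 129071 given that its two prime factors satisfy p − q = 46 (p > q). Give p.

Since p = q + 46, we have 129071 = q(q + 46), so q² + 46q − 129071 = 0.
Discriminant: 46² + 4·129071 = 2116 + 516284 = 518400; √518400 = 720.
q = (−46 + 720)/2 = 337, and p = q + 46 = 383.
Check: 337 · 383 = 129071.

383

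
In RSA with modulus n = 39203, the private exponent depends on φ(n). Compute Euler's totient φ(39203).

38808

Factor: 39203 = 197 · 199.
φ(39203) = (197−1) · (199−1) = 196 · 198 = 38808.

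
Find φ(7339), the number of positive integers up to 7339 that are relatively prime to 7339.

7120

Factor: 7339 = 41 · 179.
φ(7339) = (41−1) · (179−1) = 40 · 178 = 7120.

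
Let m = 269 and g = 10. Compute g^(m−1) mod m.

10^1 ≡ 10 (mod 269)
10^2 ≡ 10^2 = 100 ≡ 100 (mod 269)
10^4 ≡ 100^2 = 10000 ≡ 47 (mod 269)
10^8 ≡ 47^2 = 2209 ≡ 57 (mod 269)
10^16 ≡ 57^2 = 3249 ≡ 21 (mod 269)
10^32 ≡ 21^2 = 441 ≡ 172 (mod 269)
10^64 ≡ 172^2 = 29584 ≡ 263 (mod 269)
10^128 ≡ 263^2 = 69169 ≡ 36 (mod 269)
10^256 ≡ 36^2 = 1296 ≡ 220 (mod 269)
268 = 256 + 8 + 4 in binary powers of 2.
So 10^268 ≡ 220 · 57 · 47 ≡ 1 (mod 269).
Since the result is 1, base 10 gives no evidence that 269 is composite.

1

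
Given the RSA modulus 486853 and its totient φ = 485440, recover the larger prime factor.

821

φ(n) = (p−1)(q−1) = n − (p+q) + 1, so p + q = 486853 − 485440 + 1 = 1414.
p and q are the roots of t² − 1414t + 486853 = 0.
Discriminant: 1414² − 4·486853 = 1999396 − 1947412 = 51984; √51984 = 228.
q = (1414 − 228)/2 = 593, p = (1414 + 228)/2 = 821.
Check: 593 · 821 = 486853.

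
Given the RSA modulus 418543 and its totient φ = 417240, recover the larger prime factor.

φ(n) = (p−1)(q−1) = n − (p+q) + 1, so p + q = 418543 − 417240 + 1 = 1304.
p and q are the roots of t² − 1304t + 418543 = 0.
Discriminant: 1304² − 4·418543 = 1700416 − 1674172 = 26244; √26244 = 162.
q = (1304 − 162)/2 = 571, p = (1304 + 162)/2 = 733.
Check: 571 · 733 = 418543.

733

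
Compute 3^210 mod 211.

1

3^1 ≡ 3 (mod 211)
3^2 ≡ 3^2 = 9 ≡ 9 (mod 211)
3^4 ≡ 9^2 = 81 ≡ 81 (mod 211)
3^8 ≡ 81^2 = 6561 ≡ 20 (mod 211)
3^16 ≡ 20^2 = 400 ≡ 189 (mod 211)
3^32 ≡ 189^2 = 35721 ≡ 62 (mod 211)
3^64 ≡ 62^2 = 3844 ≡ 46 (mod 211)
3^128 ≡ 46^2 = 2116 ≡ 6 (mod 211)
210 = 128 + 64 + 16 + 2 in binary powers of 2.
So 3^210 ≡ 6 · 46 · 189 · 9 ≡ 1 (mod 211).
Since the result is 1, base 3 gives no evidence that 211 is composite.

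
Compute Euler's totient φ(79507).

77658

Factor: 79507 = 43^3.
φ(79507) = 43^2·(43−1) = 77658.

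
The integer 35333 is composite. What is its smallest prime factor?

89

35333 is odd.
Digit sum 17, not divisible by 3.
Ends in 3: not divisible by 5.
7: 35333 = 7·5047 + 4
11: 35333 = 11·3212 + 1
13: 35333 = 13·2717 + 12
17: 35333 = 17·2078 + 7
19: 35333 = 19·1859 + 12
23: 35333 = 23·1536 + 5
29: 35333 = 29·1218 + 11
31: 35333 = 31·1139 + 24
37: 35333 = 37·954 + 35
41: 35333 = 41·861 + 32
43: 35333 = 43·821 + 30
47: 35333 = 47·751 + 36
53: 35333 = 53·666 + 35
59: 35333 = 59·598 + 51
61: 35333 = 61·579 + 14
67: 35333 = 67·527 + 24
71: 35333 = 71·497 + 46
73: 35333 = 73·484 + 1
79: 35333 = 79·447 + 20
83: 35333 = 83·425 + 58
89: 35333 = 89·397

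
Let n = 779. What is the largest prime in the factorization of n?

779 = 19 · 41
41 is prime.
So 779 = 19 · 41; the largest prime factor is 41.

41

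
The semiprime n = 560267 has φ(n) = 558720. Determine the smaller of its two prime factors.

577

φ(n) = (p−1)(q−1) = n − (p+q) + 1, so p + q = 560267 − 558720 + 1 = 1548.
p and q are the roots of t² − 1548t + 560267 = 0.
Discriminant: 1548² − 4·560267 = 2396304 − 2241068 = 155236; √155236 = 394.
q = (1548 − 394)/2 = 577, p = (1548 + 394)/2 = 971.
Check: 577 · 971 = 560267.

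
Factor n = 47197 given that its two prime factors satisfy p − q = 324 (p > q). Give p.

433

Since p = q + 324, we have 47197 = q(q + 324), so q² + 324q − 47197 = 0.
Discriminant: 324² + 4·47197 = 104976 + 188788 = 293764; √293764 = 542.
q = (−324 + 542)/2 = 109, and p = q + 324 = 433.
Check: 109 · 433 = 47197.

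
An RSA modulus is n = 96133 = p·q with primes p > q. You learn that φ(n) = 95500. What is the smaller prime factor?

251

φ(n) = (p−1)(q−1) = n − (p+q) + 1, so p + q = 96133 − 95500 + 1 = 634.
p and q are the roots of t² − 634t + 96133 = 0.
Discriminant: 634² − 4·96133 = 401956 − 384532 = 17424; √17424 = 132.
q = (634 − 132)/2 = 251, p = (634 + 132)/2 = 383.
Check: 251 · 383 = 96133.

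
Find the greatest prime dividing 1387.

1387 = 19 · 73
73 is prime.
So 1387 = 19 · 73; the largest prime factor is 73.

73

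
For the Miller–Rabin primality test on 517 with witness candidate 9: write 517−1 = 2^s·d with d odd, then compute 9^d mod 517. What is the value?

478

517 − 1 = 516 = 2^2 · 129, so d = 129.
9^1 ≡ 9 (mod 517)
9^2 ≡ 9^2 = 81 ≡ 81 (mod 517)
9^4 ≡ 81^2 = 6561 ≡ 357 (mod 517)
9^8 ≡ 357^2 = 127449 ≡ 267 (mod 517)
9^16 ≡ 267^2 = 71289 ≡ 460 (mod 517)
9^32 ≡ 460^2 = 211600 ≡ 147 (mod 517)
9^64 ≡ 147^2 = 21609 ≡ 412 (mod 517)
9^128 ≡ 412^2 = 169744 ≡ 168 (mod 517)
129 = 128 + 1 in binary powers of 2.
So 9^129 ≡ 168 · 9 ≡ 478 (mod 517).
Squaring chain: 478 → 487; never reaches −1, so base 9 is a Miller–Rabin witness that 517 is composite.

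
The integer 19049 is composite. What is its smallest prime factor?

43

19049 is odd.
Digit sum 23, not divisible by 3.
Ends in 9: not divisible by 5.
7: 19049 = 7·2721 + 2
11: 19049 = 11·1731 + 8
13: 19049 = 13·1465 + 4
17: 19049 = 17·1120 + 9
19: 19049 = 19·1002 + 11
23: 19049 = 23·828 + 5
29: 19049 = 29·656 + 25
31: 19049 = 31·614 + 15
37: 19049 = 37·514 + 31
41: 19049 = 41·464 + 25
43: 19049 = 43·443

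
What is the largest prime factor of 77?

11

77 = 7 · 11
11 is prime.
So 77 = 7 · 11; the largest prime factor is 11.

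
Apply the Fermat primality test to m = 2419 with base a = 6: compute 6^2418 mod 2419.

6^1 ≡ 6 (mod 2419)
6^2 ≡ 6^2 = 36 ≡ 36 (mod 2419)
6^4 ≡ 36^2 = 1296 ≡ 1296 (mod 2419)
6^8 ≡ 1296^2 = 1679616 ≡ 830 (mod 2419)
6^16 ≡ 830^2 = 688900 ≡ 1904 (mod 2419)
6^32 ≡ 1904^2 = 3625216 ≡ 1554 (mod 2419)
6^64 ≡ 1554^2 = 2414916 ≡ 754 (mod 2419)
6^128 ≡ 754^2 = 568516 ≡ 51 (mod 2419)
6^256 ≡ 51^2 = 2601 ≡ 182 (mod 2419)
6^512 ≡ 182^2 = 33124 ≡ 1677 (mod 2419)
6^1024 ≡ 1677^2 = 2812329 ≡ 1451 (mod 2419)
6^2048 ≡ 1451^2 = 2105401 ≡ 871 (mod 2419)
2418 = 2048 + 256 + 64 + 32 + 16 + 2 in binary powers of 2.
So 6^2418 ≡ 871 · 182 · 754 · 1554 · 1904 · 36 ≡ 1673 (mod 2419).
Since 1673 ≠ 1, base 6 is a Fermat witness: 2419 is composite.

1673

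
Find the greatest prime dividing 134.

67

134 = 2 · 67
67 is prime.
So 134 = 2 · 67; the largest prime factor is 67.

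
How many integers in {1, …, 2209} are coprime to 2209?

Factor: 2209 = 47^2.
φ(2209) = 47^1·(47−1) = 2162.

2162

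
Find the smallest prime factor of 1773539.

1773539 is odd.
Digit sum 35, not divisible by 3.
Ends in 9: not divisible by 5.
7: 1773539 = 7·253362 + 5
11: 1773539 = 11·161230 + 9
13: 1773539 = 13·136426 + 1
17: 1773539 = 17·104325 + 14
19: 1773539 = 19·93344 + 3
23: 1773539 = 23·77110 + 9
29: 1773539 = 29·61156 + 15
31: 1773539 = 31·57210 + 29
37: 1773539 = 37·47933 + 18
41: 1773539 = 41·43257 + 2
43: 1773539 = 43·41245 + 4
47: 1773539 = 47·37734 + 41
53: 1773539 = 53·33463

53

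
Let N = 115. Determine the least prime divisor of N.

5

115 is odd.
Digit sum 7, not divisible by 3.
Ends in 5: divisible by 5.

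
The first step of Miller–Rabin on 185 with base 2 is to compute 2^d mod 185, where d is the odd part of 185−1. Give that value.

153

185 − 1 = 184 = 2^3 · 23, so d = 23.
2^1 ≡ 2 (mod 185)
2^2 ≡ 2^2 = 4 ≡ 4 (mod 185)
2^4 ≡ 4^2 = 16 ≡ 16 (mod 185)
2^8 ≡ 16^2 = 256 ≡ 71 (mod 185)
2^16 ≡ 71^2 = 5041 ≡ 46 (mod 185)
23 = 16 + 4 + 2 + 1 in binary powers of 2.
So 2^23 ≡ 46 · 16 · 4 · 2 ≡ 153 (mod 185).
Squaring chain: 153 → 99 → 181; never reaches −1, so base 2 is a Miller–Rabin witness that 185 is composite.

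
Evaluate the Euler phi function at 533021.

512512

Factor: 533021 = 53 · 89 · 113.
φ(533021) = (53−1) · (89−1) · (113−1) = 52 · 88 · 112 = 512512.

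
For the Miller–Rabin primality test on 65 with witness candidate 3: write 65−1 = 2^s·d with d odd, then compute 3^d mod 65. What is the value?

65 − 1 = 64 = 2^6 · 1, so d = 1.
3^1 ≡ 3 (mod 65)
1 = 1 in binary powers of 2.
So 3^1 ≡ 3 ≡ 3 (mod 65).
Squaring chain: 3 → 9 → 16 → 61 → 16 → 61; never reaches −1, so base 3 is a Miller–Rabin witness that 65 is composite.

3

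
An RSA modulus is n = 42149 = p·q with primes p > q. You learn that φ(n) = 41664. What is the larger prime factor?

373

φ(n) = (p−1)(q−1) = n − (p+q) + 1, so p + q = 42149 − 41664 + 1 = 486.
p and q are the roots of t² − 486t + 42149 = 0.
Discriminant: 486² − 4·42149 = 236196 − 168596 = 67600; √67600 = 260.
q = (486 − 260)/2 = 113, p = (486 + 260)/2 = 373.
Check: 113 · 373 = 42149.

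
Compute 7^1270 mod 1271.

7^1 ≡ 7 (mod 1271)
7^2 ≡ 7^2 = 49 ≡ 49 (mod 1271)
7^4 ≡ 49^2 = 2401 ≡ 1130 (mod 1271)
7^8 ≡ 1130^2 = 1276900 ≡ 816 (mod 1271)
7^16 ≡ 816^2 = 665856 ≡ 1123 (mod 1271)
7^32 ≡ 1123^2 = 1261129 ≡ 297 (mod 1271)
7^64 ≡ 297^2 = 88209 ≡ 510 (mod 1271)
7^128 ≡ 510^2 = 260100 ≡ 816 (mod 1271)
7^256 ≡ 816^2 = 665856 ≡ 1123 (mod 1271)
7^512 ≡ 1123^2 = 1261129 ≡ 297 (mod 1271)
7^1024 ≡ 297^2 = 88209 ≡ 510 (mod 1271)
1270 = 1024 + 128 + 64 + 32 + 16 + 4 + 2 in binary powers of 2.
So 7^1270 ≡ 510 · 816 · 510 · 297 · 1123 · 1130 · 49 ≡ 893 (mod 1271).
Since 893 ≠ 1, base 7 is a Fermat witness: 1271 is composite.

893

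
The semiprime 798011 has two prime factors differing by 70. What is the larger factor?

Since p = q + 70, we have 798011 = q(q + 70), so q² + 70q − 798011 = 0.
Discriminant: 70² + 4·798011 = 4900 + 3192044 = 3196944; √3196944 = 1788.
q = (−70 + 1788)/2 = 859, and p = q + 70 = 929.
Check: 859 · 929 = 798011.

929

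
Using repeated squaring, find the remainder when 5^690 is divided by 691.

5^1 ≡ 5 (mod 691)
5^2 ≡ 5^2 = 25 ≡ 25 (mod 691)
5^4 ≡ 25^2 = 625 ≡ 625 (mod 691)
5^8 ≡ 625^2 = 390625 ≡ 210 (mod 691)
5^16 ≡ 210^2 = 44100 ≡ 567 (mod 691)
5^32 ≡ 567^2 = 321489 ≡ 174 (mod 691)
5^64 ≡ 174^2 = 30276 ≡ 563 (mod 691)
5^128 ≡ 563^2 = 316969 ≡ 491 (mod 691)
5^256 ≡ 491^2 = 241081 ≡ 613 (mod 691)
5^512 ≡ 613^2 = 375769 ≡ 556 (mod 691)
690 = 512 + 128 + 32 + 16 + 2 in binary powers of 2.
So 5^690 ≡ 556 · 491 · 174 · 567 · 25 ≡ 1 (mod 691).
Since the result is 1, base 5 gives no evidence that 691 is composite.

1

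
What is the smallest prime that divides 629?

629 is odd.
Digit sum 17, not divisible by 3.
Ends in 9: not divisible by 5.
7: 629 = 7·89 + 6
11: 629 = 11·57 + 2
13: 629 = 13·48 + 5
17: 629 = 17·37

17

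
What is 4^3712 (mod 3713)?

3033

4^1 ≡ 4 (mod 3713)
4^2 ≡ 4^2 = 16 ≡ 16 (mod 3713)
4^4 ≡ 16^2 = 256 ≡ 256 (mod 3713)
4^8 ≡ 256^2 = 65536 ≡ 2415 (mod 3713)
4^16 ≡ 2415^2 = 5832225 ≡ 2815 (mod 3713)
4^32 ≡ 2815^2 = 7924225 ≡ 683 (mod 3713)
4^64 ≡ 683^2 = 466489 ≡ 2364 (mod 3713)
4^128 ≡ 2364^2 = 5588496 ≡ 431 (mod 3713)
4^256 ≡ 431^2 = 185761 ≡ 111 (mod 3713)
4^512 ≡ 111^2 = 12321 ≡ 1182 (mod 3713)
4^1024 ≡ 1182^2 = 1397124 ≡ 1036 (mod 3713)
4^2048 ≡ 1036^2 = 1073296 ≡ 239 (mod 3713)
3712 = 2048 + 1024 + 512 + 128 in binary powers of 2.
So 4^3712 ≡ 239 · 1036 · 1182 · 431 ≡ 3033 (mod 3713).
Since 3033 ≠ 1, base 4 is a Fermat witness: 3713 is composite.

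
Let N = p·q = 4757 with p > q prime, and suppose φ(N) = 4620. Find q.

67

φ(n) = (p−1)(q−1) = n − (p+q) + 1, so p + q = 4757 − 4620 + 1 = 138.
p and q are the roots of t² − 138t + 4757 = 0.
Discriminant: 138² − 4·4757 = 19044 − 19028 = 16; √16 = 4.
q = (138 − 4)/2 = 67, p = (138 + 4)/2 = 71.
Check: 67 · 71 = 4757.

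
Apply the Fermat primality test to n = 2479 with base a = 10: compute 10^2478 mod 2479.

10^1 ≡ 10 (mod 2479)
10^2 ≡ 10^2 = 100 ≡ 100 (mod 2479)
10^4 ≡ 100^2 = 10000 ≡ 84 (mod 2479)
10^8 ≡ 84^2 = 7056 ≡ 2098 (mod 2479)
10^16 ≡ 2098^2 = 4401604 ≡ 1379 (mod 2479)
10^32 ≡ 1379^2 = 1901641 ≡ 248 (mod 2479)
10^64 ≡ 248^2 = 61504 ≡ 2008 (mod 2479)
10^128 ≡ 2008^2 = 4032064 ≡ 1210 (mod 2479)
10^256 ≡ 1210^2 = 1464100 ≡ 1490 (mod 2479)
10^512 ≡ 1490^2 = 2220100 ≡ 1395 (mod 2479)
10^1024 ≡ 1395^2 = 1946025 ≡ 10 (mod 2479)
10^2048 ≡ 10^2 = 100 ≡ 100 (mod 2479)
2478 = 2048 + 256 + 128 + 32 + 8 + 4 + 2 in binary powers of 2.
So 10^2478 ≡ 100 · 1490 · 1210 · 248 · 2098 · 84 · 100 ≡ 1000 (mod 2479).
Since 1000 ≠ 1, base 10 is a Fermat witness: 2479 is composite.

1000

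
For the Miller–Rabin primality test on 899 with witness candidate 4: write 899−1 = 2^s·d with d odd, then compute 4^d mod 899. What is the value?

899 − 1 = 898 = 2^1 · 449, so d = 449.
4^1 ≡ 4 (mod 899)
4^2 ≡ 4^2 = 16 ≡ 16 (mod 899)
4^4 ≡ 16^2 = 256 ≡ 256 (mod 899)
4^8 ≡ 256^2 = 65536 ≡ 808 (mod 899)
4^16 ≡ 808^2 = 652864 ≡ 190 (mod 899)
4^32 ≡ 190^2 = 36100 ≡ 140 (mod 899)
4^64 ≡ 140^2 = 19600 ≡ 721 (mod 899)
4^128 ≡ 721^2 = 519841 ≡ 219 (mod 899)
4^256 ≡ 219^2 = 47961 ≡ 314 (mod 899)
449 = 256 + 128 + 64 + 1 in binary powers of 2.
So 4^449 ≡ 314 · 219 · 721 · 4 ≡ 845 (mod 899).
Squaring chain: 845; never reaches −1, so base 4 is a Miller–Rabin witness that 899 is composite.

845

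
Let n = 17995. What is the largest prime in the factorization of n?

17995 = 5 · 3599
3599 = 59 · 61
61 is prime.
So 17995 = 5 · 59 · 61; the largest prime factor is 61.

61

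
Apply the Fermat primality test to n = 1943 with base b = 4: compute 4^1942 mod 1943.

864

4^1 ≡ 4 (mod 1943)
4^2 ≡ 4^2 = 16 ≡ 16 (mod 1943)
4^4 ≡ 16^2 = 256 ≡ 256 (mod 1943)
4^8 ≡ 256^2 = 65536 ≡ 1417 (mod 1943)
4^16 ≡ 1417^2 = 2007889 ≡ 770 (mod 1943)
4^32 ≡ 770^2 = 592900 ≡ 285 (mod 1943)
4^64 ≡ 285^2 = 81225 ≡ 1562 (mod 1943)
4^128 ≡ 1562^2 = 2439844 ≡ 1379 (mod 1943)
4^256 ≡ 1379^2 = 1901641 ≡ 1387 (mod 1943)
4^512 ≡ 1387^2 = 1923769 ≡ 199 (mod 1943)
4^1024 ≡ 199^2 = 39601 ≡ 741 (mod 1943)
1942 = 1024 + 512 + 256 + 128 + 16 + 4 + 2 in binary powers of 2.
So 4^1942 ≡ 741 · 199 · 1387 · 1379 · 770 · 256 · 16 ≡ 864 (mod 1943).
Since 864 ≠ 1, base 4 is a Fermat witness: 1943 is composite.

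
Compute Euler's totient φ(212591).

Factor: 212591 = 19 · 67 · 167.
φ(212591) = (19−1) · (67−1) · (167−1) = 18 · 66 · 166 = 197208.

197208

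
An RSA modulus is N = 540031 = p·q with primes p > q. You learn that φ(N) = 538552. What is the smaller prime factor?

φ(n) = (p−1)(q−1) = n − (p+q) + 1, so p + q = 540031 − 538552 + 1 = 1480.
p and q are the roots of t² − 1480t + 540031 = 0.
Discriminant: 1480² − 4·540031 = 2190400 − 2160124 = 30276; √30276 = 174.
q = (1480 − 174)/2 = 653, p = (1480 + 174)/2 = 827.
Check: 653 · 827 = 540031.

653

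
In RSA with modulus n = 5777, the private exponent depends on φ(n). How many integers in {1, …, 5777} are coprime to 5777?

5616

Factor: 5777 = 53 · 109.
φ(5777) = (53−1) · (109−1) = 52 · 108 = 5616.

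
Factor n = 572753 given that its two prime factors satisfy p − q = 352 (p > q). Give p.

953

Since p = q + 352, we have 572753 = q(q + 352), so q² + 352q − 572753 = 0.
Discriminant: 352² + 4·572753 = 123904 + 2291012 = 2414916; √2414916 = 1554.
q = (−352 + 1554)/2 = 601, and p = q + 352 = 953.
Check: 601 · 953 = 572753.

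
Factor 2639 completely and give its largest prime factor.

29

2639 = 7 · 377
377 = 13 · 29
29 is prime.
So 2639 = 7 · 13 · 29; the largest prime factor is 29.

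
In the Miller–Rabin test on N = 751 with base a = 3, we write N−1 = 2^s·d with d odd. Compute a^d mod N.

751 − 1 = 750 = 2^1 · 375, so d = 375.
3^1 ≡ 3 (mod 751)
3^2 ≡ 3^2 = 9 ≡ 9 (mod 751)
3^4 ≡ 9^2 = 81 ≡ 81 (mod 751)
3^8 ≡ 81^2 = 6561 ≡ 553 (mod 751)
3^16 ≡ 553^2 = 305809 ≡ 152 (mod 751)
3^32 ≡ 152^2 = 23104 ≡ 574 (mod 751)
3^64 ≡ 574^2 = 329476 ≡ 538 (mod 751)
3^128 ≡ 538^2 = 289444 ≡ 309 (mod 751)
3^256 ≡ 309^2 = 95481 ≡ 104 (mod 751)
375 = 256 + 64 + 32 + 16 + 4 + 2 + 1 in binary powers of 2.
So 3^375 ≡ 104 · 538 · 574 · 152 · 81 · 9 · 3 ≡ 750 (mod 751).
Since 3^d ≡ 750 (mod 751), base 3 does not prove 751 composite.

750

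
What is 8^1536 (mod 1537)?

837

8^1 ≡ 8 (mod 1537)
8^2 ≡ 8^2 = 64 ≡ 64 (mod 1537)
8^4 ≡ 64^2 = 4096 ≡ 1022 (mod 1537)
8^8 ≡ 1022^2 = 1044484 ≡ 861 (mod 1537)
8^16 ≡ 861^2 = 741321 ≡ 487 (mod 1537)
8^32 ≡ 487^2 = 237169 ≡ 471 (mod 1537)
8^64 ≡ 471^2 = 221841 ≡ 513 (mod 1537)
8^128 ≡ 513^2 = 263169 ≡ 342 (mod 1537)
8^256 ≡ 342^2 = 116964 ≡ 152 (mod 1537)
8^512 ≡ 152^2 = 23104 ≡ 49 (mod 1537)
8^1024 ≡ 49^2 = 2401 ≡ 864 (mod 1537)
1536 = 1024 + 512 in binary powers of 2.
So 8^1536 ≡ 864 · 49 ≡ 837 (mod 1537).
Since 837 ≠ 1, base 8 is a Fermat witness: 1537 is composite.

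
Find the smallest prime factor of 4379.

29

4379 is odd.
Digit sum 23, not divisible by 3.
Ends in 9: not divisible by 5.
7: 4379 = 7·625 + 4
11: 4379 = 11·398 + 1
13: 4379 = 13·336 + 11
17: 4379 = 17·257 + 10
19: 4379 = 19·230 + 9
23: 4379 = 23·190 + 9
29: 4379 = 29·151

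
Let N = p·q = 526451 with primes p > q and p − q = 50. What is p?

751

Since p = q + 50, we have 526451 = q(q + 50), so q² + 50q − 526451 = 0.
Discriminant: 50² + 4·526451 = 2500 + 2105804 = 2108304; √2108304 = 1452.
q = (−50 + 1452)/2 = 701, and p = q + 50 = 751.
Check: 701 · 751 = 526451.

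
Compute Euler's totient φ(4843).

Factor: 4843 = 29 · 167.
φ(4843) = (29−1) · (167−1) = 28 · 166 = 4648.

4648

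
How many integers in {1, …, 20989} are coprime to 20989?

20700

Factor: 20989 = 139 · 151.
φ(20989) = (139−1) · (151−1) = 138 · 150 = 20700.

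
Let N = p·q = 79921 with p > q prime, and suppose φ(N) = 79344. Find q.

229

φ(n) = (p−1)(q−1) = n − (p+q) + 1, so p + q = 79921 − 79344 + 1 = 578.
p and q are the roots of t² − 578t + 79921 = 0.
Discriminant: 578² − 4·79921 = 334084 − 319684 = 14400; √14400 = 120.
q = (578 − 120)/2 = 229, p = (578 + 120)/2 = 349.
Check: 229 · 349 = 79921.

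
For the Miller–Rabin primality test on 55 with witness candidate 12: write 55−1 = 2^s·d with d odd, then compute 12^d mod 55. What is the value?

23

55 − 1 = 54 = 2^1 · 27, so d = 27.
12^1 ≡ 12 (mod 55)
12^2 ≡ 12^2 = 144 ≡ 34 (mod 55)
12^4 ≡ 34^2 = 1156 ≡ 1 (mod 55)
12^8 ≡ 1^2 = 1 ≡ 1 (mod 55)
12^16 ≡ 1^2 = 1 ≡ 1 (mod 55)
27 = 16 + 8 + 2 + 1 in binary powers of 2.
So 12^27 ≡ 1 · 1 · 34 · 12 ≡ 23 (mod 55).
Squaring chain: 23; never reaches −1, so base 12 is a Miller–Rabin witness that 55 is composite.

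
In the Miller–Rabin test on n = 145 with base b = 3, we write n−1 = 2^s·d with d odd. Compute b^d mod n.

145 − 1 = 144 = 2^4 · 9, so d = 9.
3^1 ≡ 3 (mod 145)
3^2 ≡ 3^2 = 9 ≡ 9 (mod 145)
3^4 ≡ 9^2 = 81 ≡ 81 (mod 145)
3^8 ≡ 81^2 = 6561 ≡ 36 (mod 145)
9 = 8 + 1 in binary powers of 2.
So 3^9 ≡ 36 · 3 ≡ 108 (mod 145).
Squaring chain: 108 → 64 → 36 → 136; never reaches −1, so base 3 is a Miller–Rabin witness that 145 is composite.

108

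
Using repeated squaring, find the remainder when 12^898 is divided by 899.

231

12^1 ≡ 12 (mod 899)
12^2 ≡ 12^2 = 144 ≡ 144 (mod 899)
12^4 ≡ 144^2 = 20736 ≡ 59 (mod 899)
12^8 ≡ 59^2 = 3481 ≡ 784 (mod 899)
12^16 ≡ 784^2 = 614656 ≡ 639 (mod 899)
12^32 ≡ 639^2 = 408321 ≡ 175 (mod 899)
12^64 ≡ 175^2 = 30625 ≡ 59 (mod 899)
12^128 ≡ 59^2 = 3481 ≡ 784 (mod 899)
12^256 ≡ 784^2 = 614656 ≡ 639 (mod 899)
12^512 ≡ 639^2 = 408321 ≡ 175 (mod 899)
898 = 512 + 256 + 128 + 2 in binary powers of 2.
So 12^898 ≡ 175 · 639 · 784 · 144 ≡ 231 (mod 899).
Since 231 ≠ 1, base 12 is a Fermat witness: 899 is composite.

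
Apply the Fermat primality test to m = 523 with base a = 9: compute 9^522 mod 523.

9^1 ≡ 9 (mod 523)
9^2 ≡ 9^2 = 81 ≡ 81 (mod 523)
9^4 ≡ 81^2 = 6561 ≡ 285 (mod 523)
9^8 ≡ 285^2 = 81225 ≡ 160 (mod 523)
9^16 ≡ 160^2 = 25600 ≡ 496 (mod 523)
9^32 ≡ 496^2 = 246016 ≡ 206 (mod 523)
9^64 ≡ 206^2 = 42436 ≡ 73 (mod 523)
9^128 ≡ 73^2 = 5329 ≡ 99 (mod 523)
9^256 ≡ 99^2 = 9801 ≡ 387 (mod 523)
9^512 ≡ 387^2 = 149769 ≡ 191 (mod 523)
522 = 512 + 8 + 2 in binary powers of 2.
So 9^522 ≡ 191 · 160 · 81 ≡ 1 (mod 523).
Since the result is 1, base 9 gives no evidence that 523 is composite.

1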